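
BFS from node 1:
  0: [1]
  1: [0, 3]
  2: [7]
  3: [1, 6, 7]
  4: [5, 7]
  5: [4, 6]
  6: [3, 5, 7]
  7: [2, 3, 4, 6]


Visit 1, enqueue [0, 3]
Visit 0, enqueue []
Visit 3, enqueue [6, 7]
Visit 6, enqueue [5]
Visit 7, enqueue [2, 4]
Visit 5, enqueue []
Visit 2, enqueue []
Visit 4, enqueue []

BFS order: [1, 0, 3, 6, 7, 5, 2, 4]


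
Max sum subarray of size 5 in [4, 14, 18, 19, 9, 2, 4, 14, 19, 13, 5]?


[0:5]: 64
[1:6]: 62
[2:7]: 52
[3:8]: 48
[4:9]: 48
[5:10]: 52
[6:11]: 55

Max: 64 at [0:5]


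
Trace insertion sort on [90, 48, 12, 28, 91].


Initial: [90, 48, 12, 28, 91]
Insert 48: [48, 90, 12, 28, 91]
Insert 12: [12, 48, 90, 28, 91]
Insert 28: [12, 28, 48, 90, 91]
Insert 91: [12, 28, 48, 90, 91]

Sorted: [12, 28, 48, 90, 91]


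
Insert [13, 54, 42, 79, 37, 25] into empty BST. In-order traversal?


Insert 13: root
Insert 54: R from 13
Insert 42: R from 13 -> L from 54
Insert 79: R from 13 -> R from 54
Insert 37: R from 13 -> L from 54 -> L from 42
Insert 25: R from 13 -> L from 54 -> L from 42 -> L from 37

In-order: [13, 25, 37, 42, 54, 79]


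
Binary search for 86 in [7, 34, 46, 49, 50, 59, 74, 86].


Step 1: lo=0, hi=7, mid=3, val=49
Step 2: lo=4, hi=7, mid=5, val=59
Step 3: lo=6, hi=7, mid=6, val=74
Step 4: lo=7, hi=7, mid=7, val=86

Found at index 7


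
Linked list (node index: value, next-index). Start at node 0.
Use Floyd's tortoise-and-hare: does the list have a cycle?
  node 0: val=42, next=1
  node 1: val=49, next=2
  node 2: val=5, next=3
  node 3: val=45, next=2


Floyd's tortoise (slow, +1) and hare (fast, +2):
  init: slow=0, fast=0
  step 1: slow=1, fast=2
  step 2: slow=2, fast=2
  slow == fast at node 2: cycle detected

Cycle: yes


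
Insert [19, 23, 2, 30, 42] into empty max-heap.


Insert 19: [19]
Insert 23: [23, 19]
Insert 2: [23, 19, 2]
Insert 30: [30, 23, 2, 19]
Insert 42: [42, 30, 2, 19, 23]

Final heap: [42, 30, 2, 19, 23]


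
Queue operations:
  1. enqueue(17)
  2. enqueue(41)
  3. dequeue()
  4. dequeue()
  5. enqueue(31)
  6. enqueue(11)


enqueue(17) -> [17]
enqueue(41) -> [17, 41]
dequeue()->17, [41]
dequeue()->41, []
enqueue(31) -> [31]
enqueue(11) -> [31, 11]

Final queue: [31, 11]


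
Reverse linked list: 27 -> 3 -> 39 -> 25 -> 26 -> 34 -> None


Step 1: curr=27, set curr.next=prev(None) | reversed so far: 27
Step 2: curr=3, set curr.next=prev(27) | reversed so far: 3 -> 27
Step 3: curr=39, set curr.next=prev(3) | reversed so far: 39 -> 3 -> 27
Step 4: curr=25, set curr.next=prev(39) | reversed so far: 25 -> 39 -> 3 -> 27
Step 5: curr=26, set curr.next=prev(25) | reversed so far: 26 -> 25 -> 39 -> 3 -> 27
Step 6: curr=34, set curr.next=prev(26) | reversed so far: 34 -> 26 -> 25 -> 39 -> 3 -> 27

34 -> 26 -> 25 -> 39 -> 3 -> 27 -> None


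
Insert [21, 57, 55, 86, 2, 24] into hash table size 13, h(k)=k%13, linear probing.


Insert 21: h=8 -> slot 8
Insert 57: h=5 -> slot 5
Insert 55: h=3 -> slot 3
Insert 86: h=8, 1 probes -> slot 9
Insert 2: h=2 -> slot 2
Insert 24: h=11 -> slot 11

Table: [None, None, 2, 55, None, 57, None, None, 21, 86, None, 24, None]


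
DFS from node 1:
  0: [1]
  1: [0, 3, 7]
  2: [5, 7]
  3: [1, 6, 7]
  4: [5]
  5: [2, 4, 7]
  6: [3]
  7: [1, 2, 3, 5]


Visit 1, push [7, 3, 0]
Visit 0, push []
Visit 3, push [7, 6]
Visit 6, push []
Visit 7, push [5, 2]
Visit 2, push [5]
Visit 5, push [4]
Visit 4, push []

DFS order: [1, 0, 3, 6, 7, 2, 5, 4]


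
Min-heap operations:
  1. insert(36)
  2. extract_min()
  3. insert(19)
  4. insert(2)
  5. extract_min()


insert(36) -> [36]
extract_min()->36, []
insert(19) -> [19]
insert(2) -> [2, 19]
extract_min()->2, [19]

Final heap: [19]


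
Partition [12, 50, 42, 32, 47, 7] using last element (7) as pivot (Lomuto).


Pivot: 7
Place pivot at 0: [7, 50, 42, 32, 47, 12]

Partitioned: [7, 50, 42, 32, 47, 12]


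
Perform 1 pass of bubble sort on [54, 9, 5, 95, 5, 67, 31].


Initial: [54, 9, 5, 95, 5, 67, 31]
Pass 1: [9, 5, 54, 5, 67, 31, 95] (5 swaps)

After 1 pass: [9, 5, 54, 5, 67, 31, 95]


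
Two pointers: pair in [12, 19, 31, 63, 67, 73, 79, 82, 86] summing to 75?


lo=0(12)+hi=8(86)=98
lo=0(12)+hi=7(82)=94
lo=0(12)+hi=6(79)=91
lo=0(12)+hi=5(73)=85
lo=0(12)+hi=4(67)=79
lo=0(12)+hi=3(63)=75

Yes: 12+63=75


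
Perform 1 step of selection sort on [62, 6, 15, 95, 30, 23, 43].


Initial: [62, 6, 15, 95, 30, 23, 43]
Step 1: min=6 at 1
  Swap: [6, 62, 15, 95, 30, 23, 43]

After 1 step: [6, 62, 15, 95, 30, 23, 43]


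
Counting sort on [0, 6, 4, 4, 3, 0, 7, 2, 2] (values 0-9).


Input: [0, 6, 4, 4, 3, 0, 7, 2, 2]
Counts: [2, 0, 2, 1, 2, 0, 1, 1, 0, 0]

Sorted: [0, 0, 2, 2, 3, 4, 4, 6, 7]


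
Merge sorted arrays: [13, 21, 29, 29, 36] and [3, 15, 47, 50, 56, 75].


Take 3 from B
Take 13 from A
Take 15 from B
Take 21 from A
Take 29 from A
Take 29 from A
Take 36 from A

Merged: [3, 13, 15, 21, 29, 29, 36, 47, 50, 56, 75]


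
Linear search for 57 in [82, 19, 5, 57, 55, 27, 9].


i=0: 82!=57
i=1: 19!=57
i=2: 5!=57
i=3: 57==57 found!

Found at 3, 4 comps


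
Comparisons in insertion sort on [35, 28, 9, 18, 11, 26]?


Algorithm: insertion sort
Input: [35, 28, 9, 18, 11, 26]
Sorted: [9, 11, 18, 26, 28, 35]

13


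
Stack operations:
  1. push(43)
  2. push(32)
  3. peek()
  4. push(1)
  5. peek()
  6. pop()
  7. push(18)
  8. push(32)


push(43) -> [43]
push(32) -> [43, 32]
peek()->32
push(1) -> [43, 32, 1]
peek()->1
pop()->1, [43, 32]
push(18) -> [43, 32, 18]
push(32) -> [43, 32, 18, 32]

Final stack: [43, 32, 18, 32]


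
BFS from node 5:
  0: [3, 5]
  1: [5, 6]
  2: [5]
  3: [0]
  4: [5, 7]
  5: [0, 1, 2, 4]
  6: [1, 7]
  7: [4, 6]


Visit 5, enqueue [0, 1, 2, 4]
Visit 0, enqueue [3]
Visit 1, enqueue [6]
Visit 2, enqueue []
Visit 4, enqueue [7]
Visit 3, enqueue []
Visit 6, enqueue []
Visit 7, enqueue []

BFS order: [5, 0, 1, 2, 4, 3, 6, 7]


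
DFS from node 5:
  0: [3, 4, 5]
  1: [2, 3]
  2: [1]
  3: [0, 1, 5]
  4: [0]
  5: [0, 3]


Visit 5, push [3, 0]
Visit 0, push [4, 3]
Visit 3, push [1]
Visit 1, push [2]
Visit 2, push []
Visit 4, push []

DFS order: [5, 0, 3, 1, 2, 4]


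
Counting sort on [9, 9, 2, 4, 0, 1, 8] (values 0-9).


Input: [9, 9, 2, 4, 0, 1, 8]
Counts: [1, 1, 1, 0, 1, 0, 0, 0, 1, 2]

Sorted: [0, 1, 2, 4, 8, 9, 9]


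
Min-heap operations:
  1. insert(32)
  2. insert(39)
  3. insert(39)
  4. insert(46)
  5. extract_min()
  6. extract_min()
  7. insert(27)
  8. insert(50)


insert(32) -> [32]
insert(39) -> [32, 39]
insert(39) -> [32, 39, 39]
insert(46) -> [32, 39, 39, 46]
extract_min()->32, [39, 39, 46]
extract_min()->39, [39, 46]
insert(27) -> [27, 46, 39]
insert(50) -> [27, 46, 39, 50]

Final heap: [27, 46, 39, 50]


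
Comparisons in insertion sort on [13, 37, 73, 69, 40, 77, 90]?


Algorithm: insertion sort
Input: [13, 37, 73, 69, 40, 77, 90]
Sorted: [13, 37, 40, 69, 73, 77, 90]

9


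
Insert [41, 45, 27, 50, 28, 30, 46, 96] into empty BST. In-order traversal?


Insert 41: root
Insert 45: R from 41
Insert 27: L from 41
Insert 50: R from 41 -> R from 45
Insert 28: L from 41 -> R from 27
Insert 30: L from 41 -> R from 27 -> R from 28
Insert 46: R from 41 -> R from 45 -> L from 50
Insert 96: R from 41 -> R from 45 -> R from 50

In-order: [27, 28, 30, 41, 45, 46, 50, 96]


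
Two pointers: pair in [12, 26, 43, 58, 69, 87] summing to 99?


lo=0(12)+hi=5(87)=99

Yes: 12+87=99


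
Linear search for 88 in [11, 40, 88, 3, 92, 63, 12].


i=0: 11!=88
i=1: 40!=88
i=2: 88==88 found!

Found at 2, 3 comps


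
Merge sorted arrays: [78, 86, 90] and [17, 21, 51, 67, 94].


Take 17 from B
Take 21 from B
Take 51 from B
Take 67 from B
Take 78 from A
Take 86 from A
Take 90 from A

Merged: [17, 21, 51, 67, 78, 86, 90, 94]


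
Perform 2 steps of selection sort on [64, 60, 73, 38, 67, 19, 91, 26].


Initial: [64, 60, 73, 38, 67, 19, 91, 26]
Step 1: min=19 at 5
  Swap: [19, 60, 73, 38, 67, 64, 91, 26]
Step 2: min=26 at 7
  Swap: [19, 26, 73, 38, 67, 64, 91, 60]

After 2 steps: [19, 26, 73, 38, 67, 64, 91, 60]


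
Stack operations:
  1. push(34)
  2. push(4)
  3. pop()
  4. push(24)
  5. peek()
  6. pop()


push(34) -> [34]
push(4) -> [34, 4]
pop()->4, [34]
push(24) -> [34, 24]
peek()->24
pop()->24, [34]

Final stack: [34]


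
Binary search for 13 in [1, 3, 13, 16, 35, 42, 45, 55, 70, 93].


Step 1: lo=0, hi=9, mid=4, val=35
Step 2: lo=0, hi=3, mid=1, val=3
Step 3: lo=2, hi=3, mid=2, val=13

Found at index 2


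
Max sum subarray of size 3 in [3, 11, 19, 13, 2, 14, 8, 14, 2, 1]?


[0:3]: 33
[1:4]: 43
[2:5]: 34
[3:6]: 29
[4:7]: 24
[5:8]: 36
[6:9]: 24
[7:10]: 17

Max: 43 at [1:4]


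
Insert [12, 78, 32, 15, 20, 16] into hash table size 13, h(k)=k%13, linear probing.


Insert 12: h=12 -> slot 12
Insert 78: h=0 -> slot 0
Insert 32: h=6 -> slot 6
Insert 15: h=2 -> slot 2
Insert 20: h=7 -> slot 7
Insert 16: h=3 -> slot 3

Table: [78, None, 15, 16, None, None, 32, 20, None, None, None, None, 12]


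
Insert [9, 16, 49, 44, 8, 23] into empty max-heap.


Insert 9: [9]
Insert 16: [16, 9]
Insert 49: [49, 9, 16]
Insert 44: [49, 44, 16, 9]
Insert 8: [49, 44, 16, 9, 8]
Insert 23: [49, 44, 23, 9, 8, 16]

Final heap: [49, 44, 23, 9, 8, 16]


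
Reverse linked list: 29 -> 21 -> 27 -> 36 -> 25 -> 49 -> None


Step 1: curr=29, set curr.next=prev(None) | reversed so far: 29
Step 2: curr=21, set curr.next=prev(29) | reversed so far: 21 -> 29
Step 3: curr=27, set curr.next=prev(21) | reversed so far: 27 -> 21 -> 29
Step 4: curr=36, set curr.next=prev(27) | reversed so far: 36 -> 27 -> 21 -> 29
Step 5: curr=25, set curr.next=prev(36) | reversed so far: 25 -> 36 -> 27 -> 21 -> 29
Step 6: curr=49, set curr.next=prev(25) | reversed so far: 49 -> 25 -> 36 -> 27 -> 21 -> 29

49 -> 25 -> 36 -> 27 -> 21 -> 29 -> None


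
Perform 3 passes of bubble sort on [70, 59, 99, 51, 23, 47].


Initial: [70, 59, 99, 51, 23, 47]
Pass 1: [59, 70, 51, 23, 47, 99] (4 swaps)
Pass 2: [59, 51, 23, 47, 70, 99] (3 swaps)
Pass 3: [51, 23, 47, 59, 70, 99] (3 swaps)

After 3 passes: [51, 23, 47, 59, 70, 99]


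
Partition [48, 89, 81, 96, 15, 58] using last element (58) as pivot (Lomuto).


Pivot: 58
  48 <= 58: advance i (no swap)
  15 <= 58: swap -> [48, 15, 81, 96, 89, 58]
Place pivot at 2: [48, 15, 58, 96, 89, 81]

Partitioned: [48, 15, 58, 96, 89, 81]


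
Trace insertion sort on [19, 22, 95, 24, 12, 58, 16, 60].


Initial: [19, 22, 95, 24, 12, 58, 16, 60]
Insert 22: [19, 22, 95, 24, 12, 58, 16, 60]
Insert 95: [19, 22, 95, 24, 12, 58, 16, 60]
Insert 24: [19, 22, 24, 95, 12, 58, 16, 60]
Insert 12: [12, 19, 22, 24, 95, 58, 16, 60]
Insert 58: [12, 19, 22, 24, 58, 95, 16, 60]
Insert 16: [12, 16, 19, 22, 24, 58, 95, 60]
Insert 60: [12, 16, 19, 22, 24, 58, 60, 95]

Sorted: [12, 16, 19, 22, 24, 58, 60, 95]


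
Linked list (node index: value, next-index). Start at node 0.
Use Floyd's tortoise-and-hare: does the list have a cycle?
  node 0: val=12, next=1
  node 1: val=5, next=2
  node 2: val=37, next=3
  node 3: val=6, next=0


Floyd's tortoise (slow, +1) and hare (fast, +2):
  init: slow=0, fast=0
  step 1: slow=1, fast=2
  step 2: slow=2, fast=0
  step 3: slow=3, fast=2
  step 4: slow=0, fast=0
  slow == fast at node 0: cycle detected

Cycle: yes


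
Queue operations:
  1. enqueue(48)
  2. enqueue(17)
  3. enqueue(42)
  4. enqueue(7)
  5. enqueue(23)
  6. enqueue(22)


enqueue(48) -> [48]
enqueue(17) -> [48, 17]
enqueue(42) -> [48, 17, 42]
enqueue(7) -> [48, 17, 42, 7]
enqueue(23) -> [48, 17, 42, 7, 23]
enqueue(22) -> [48, 17, 42, 7, 23, 22]

Final queue: [48, 17, 42, 7, 23, 22]


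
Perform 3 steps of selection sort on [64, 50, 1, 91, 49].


Initial: [64, 50, 1, 91, 49]
Step 1: min=1 at 2
  Swap: [1, 50, 64, 91, 49]
Step 2: min=49 at 4
  Swap: [1, 49, 64, 91, 50]
Step 3: min=50 at 4
  Swap: [1, 49, 50, 91, 64]

After 3 steps: [1, 49, 50, 91, 64]


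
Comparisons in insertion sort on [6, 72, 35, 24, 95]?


Algorithm: insertion sort
Input: [6, 72, 35, 24, 95]
Sorted: [6, 24, 35, 72, 95]

7


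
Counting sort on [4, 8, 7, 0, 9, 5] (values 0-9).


Input: [4, 8, 7, 0, 9, 5]
Counts: [1, 0, 0, 0, 1, 1, 0, 1, 1, 1]

Sorted: [0, 4, 5, 7, 8, 9]


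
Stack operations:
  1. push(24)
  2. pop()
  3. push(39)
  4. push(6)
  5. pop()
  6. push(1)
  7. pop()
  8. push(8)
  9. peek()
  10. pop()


push(24) -> [24]
pop()->24, []
push(39) -> [39]
push(6) -> [39, 6]
pop()->6, [39]
push(1) -> [39, 1]
pop()->1, [39]
push(8) -> [39, 8]
peek()->8
pop()->8, [39]

Final stack: [39]


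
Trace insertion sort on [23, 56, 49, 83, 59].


Initial: [23, 56, 49, 83, 59]
Insert 56: [23, 56, 49, 83, 59]
Insert 49: [23, 49, 56, 83, 59]
Insert 83: [23, 49, 56, 83, 59]
Insert 59: [23, 49, 56, 59, 83]

Sorted: [23, 49, 56, 59, 83]


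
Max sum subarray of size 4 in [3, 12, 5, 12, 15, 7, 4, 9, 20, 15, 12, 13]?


[0:4]: 32
[1:5]: 44
[2:6]: 39
[3:7]: 38
[4:8]: 35
[5:9]: 40
[6:10]: 48
[7:11]: 56
[8:12]: 60

Max: 60 at [8:12]


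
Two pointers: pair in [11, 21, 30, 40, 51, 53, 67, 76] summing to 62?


lo=0(11)+hi=7(76)=87
lo=0(11)+hi=6(67)=78
lo=0(11)+hi=5(53)=64
lo=0(11)+hi=4(51)=62

Yes: 11+51=62


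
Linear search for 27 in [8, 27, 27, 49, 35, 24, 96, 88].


i=0: 8!=27
i=1: 27==27 found!

Found at 1, 2 comps


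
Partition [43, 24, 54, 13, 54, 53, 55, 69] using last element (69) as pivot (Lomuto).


Pivot: 69
  43 <= 69: advance i (no swap)
  24 <= 69: advance i (no swap)
  54 <= 69: advance i (no swap)
  13 <= 69: advance i (no swap)
  54 <= 69: advance i (no swap)
  53 <= 69: advance i (no swap)
  55 <= 69: advance i (no swap)
Place pivot at 7: [43, 24, 54, 13, 54, 53, 55, 69]

Partitioned: [43, 24, 54, 13, 54, 53, 55, 69]


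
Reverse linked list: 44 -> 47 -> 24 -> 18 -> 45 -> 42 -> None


Step 1: curr=44, set curr.next=prev(None) | reversed so far: 44
Step 2: curr=47, set curr.next=prev(44) | reversed so far: 47 -> 44
Step 3: curr=24, set curr.next=prev(47) | reversed so far: 24 -> 47 -> 44
Step 4: curr=18, set curr.next=prev(24) | reversed so far: 18 -> 24 -> 47 -> 44
Step 5: curr=45, set curr.next=prev(18) | reversed so far: 45 -> 18 -> 24 -> 47 -> 44
Step 6: curr=42, set curr.next=prev(45) | reversed so far: 42 -> 45 -> 18 -> 24 -> 47 -> 44

42 -> 45 -> 18 -> 24 -> 47 -> 44 -> None


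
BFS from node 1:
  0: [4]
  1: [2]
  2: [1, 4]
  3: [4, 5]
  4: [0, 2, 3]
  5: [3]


Visit 1, enqueue [2]
Visit 2, enqueue [4]
Visit 4, enqueue [0, 3]
Visit 0, enqueue []
Visit 3, enqueue [5]
Visit 5, enqueue []

BFS order: [1, 2, 4, 0, 3, 5]


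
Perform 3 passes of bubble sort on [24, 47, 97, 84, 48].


Initial: [24, 47, 97, 84, 48]
Pass 1: [24, 47, 84, 48, 97] (2 swaps)
Pass 2: [24, 47, 48, 84, 97] (1 swaps)
Pass 3: [24, 47, 48, 84, 97] (0 swaps)

After 3 passes: [24, 47, 48, 84, 97]


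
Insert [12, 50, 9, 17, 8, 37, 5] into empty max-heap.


Insert 12: [12]
Insert 50: [50, 12]
Insert 9: [50, 12, 9]
Insert 17: [50, 17, 9, 12]
Insert 8: [50, 17, 9, 12, 8]
Insert 37: [50, 17, 37, 12, 8, 9]
Insert 5: [50, 17, 37, 12, 8, 9, 5]

Final heap: [50, 17, 37, 12, 8, 9, 5]


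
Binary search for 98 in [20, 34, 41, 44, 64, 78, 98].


Step 1: lo=0, hi=6, mid=3, val=44
Step 2: lo=4, hi=6, mid=5, val=78
Step 3: lo=6, hi=6, mid=6, val=98

Found at index 6


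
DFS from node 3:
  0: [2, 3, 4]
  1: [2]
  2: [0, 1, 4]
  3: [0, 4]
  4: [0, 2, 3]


Visit 3, push [4, 0]
Visit 0, push [4, 2]
Visit 2, push [4, 1]
Visit 1, push []
Visit 4, push []

DFS order: [3, 0, 2, 1, 4]


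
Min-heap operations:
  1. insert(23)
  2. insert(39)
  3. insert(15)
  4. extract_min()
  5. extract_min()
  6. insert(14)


insert(23) -> [23]
insert(39) -> [23, 39]
insert(15) -> [15, 39, 23]
extract_min()->15, [23, 39]
extract_min()->23, [39]
insert(14) -> [14, 39]

Final heap: [14, 39]


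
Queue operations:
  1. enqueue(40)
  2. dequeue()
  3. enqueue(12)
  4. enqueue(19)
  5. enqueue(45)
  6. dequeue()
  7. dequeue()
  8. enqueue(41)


enqueue(40) -> [40]
dequeue()->40, []
enqueue(12) -> [12]
enqueue(19) -> [12, 19]
enqueue(45) -> [12, 19, 45]
dequeue()->12, [19, 45]
dequeue()->19, [45]
enqueue(41) -> [45, 41]

Final queue: [45, 41]


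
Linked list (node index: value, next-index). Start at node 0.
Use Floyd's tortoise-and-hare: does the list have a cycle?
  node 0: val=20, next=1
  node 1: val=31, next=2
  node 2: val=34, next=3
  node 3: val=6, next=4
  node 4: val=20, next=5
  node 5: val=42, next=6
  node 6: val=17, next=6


Floyd's tortoise (slow, +1) and hare (fast, +2):
  init: slow=0, fast=0
  step 1: slow=1, fast=2
  step 2: slow=2, fast=4
  step 3: slow=3, fast=6
  step 4: slow=4, fast=6
  step 5: slow=5, fast=6
  step 6: slow=6, fast=6
  slow == fast at node 6: cycle detected

Cycle: yes


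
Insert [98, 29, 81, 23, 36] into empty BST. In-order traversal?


Insert 98: root
Insert 29: L from 98
Insert 81: L from 98 -> R from 29
Insert 23: L from 98 -> L from 29
Insert 36: L from 98 -> R from 29 -> L from 81

In-order: [23, 29, 36, 81, 98]


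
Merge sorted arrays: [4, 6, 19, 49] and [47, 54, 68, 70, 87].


Take 4 from A
Take 6 from A
Take 19 from A
Take 47 from B
Take 49 from A

Merged: [4, 6, 19, 47, 49, 54, 68, 70, 87]


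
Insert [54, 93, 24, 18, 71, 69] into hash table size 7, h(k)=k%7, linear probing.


Insert 54: h=5 -> slot 5
Insert 93: h=2 -> slot 2
Insert 24: h=3 -> slot 3
Insert 18: h=4 -> slot 4
Insert 71: h=1 -> slot 1
Insert 69: h=6 -> slot 6

Table: [None, 71, 93, 24, 18, 54, 69]


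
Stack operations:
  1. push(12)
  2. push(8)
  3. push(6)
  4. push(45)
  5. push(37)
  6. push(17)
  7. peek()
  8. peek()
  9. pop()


push(12) -> [12]
push(8) -> [12, 8]
push(6) -> [12, 8, 6]
push(45) -> [12, 8, 6, 45]
push(37) -> [12, 8, 6, 45, 37]
push(17) -> [12, 8, 6, 45, 37, 17]
peek()->17
peek()->17
pop()->17, [12, 8, 6, 45, 37]

Final stack: [12, 8, 6, 45, 37]


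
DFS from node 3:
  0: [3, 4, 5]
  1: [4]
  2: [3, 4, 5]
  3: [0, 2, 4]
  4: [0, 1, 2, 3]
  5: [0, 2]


Visit 3, push [4, 2, 0]
Visit 0, push [5, 4]
Visit 4, push [2, 1]
Visit 1, push []
Visit 2, push [5]
Visit 5, push []

DFS order: [3, 0, 4, 1, 2, 5]


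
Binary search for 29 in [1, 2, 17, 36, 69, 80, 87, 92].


Step 1: lo=0, hi=7, mid=3, val=36
Step 2: lo=0, hi=2, mid=1, val=2
Step 3: lo=2, hi=2, mid=2, val=17

Not found


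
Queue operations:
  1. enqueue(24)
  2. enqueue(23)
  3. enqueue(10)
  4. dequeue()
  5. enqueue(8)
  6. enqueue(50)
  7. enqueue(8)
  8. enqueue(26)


enqueue(24) -> [24]
enqueue(23) -> [24, 23]
enqueue(10) -> [24, 23, 10]
dequeue()->24, [23, 10]
enqueue(8) -> [23, 10, 8]
enqueue(50) -> [23, 10, 8, 50]
enqueue(8) -> [23, 10, 8, 50, 8]
enqueue(26) -> [23, 10, 8, 50, 8, 26]

Final queue: [23, 10, 8, 50, 8, 26]


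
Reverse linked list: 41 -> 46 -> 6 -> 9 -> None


Step 1: curr=41, set curr.next=prev(None) | reversed so far: 41
Step 2: curr=46, set curr.next=prev(41) | reversed so far: 46 -> 41
Step 3: curr=6, set curr.next=prev(46) | reversed so far: 6 -> 46 -> 41
Step 4: curr=9, set curr.next=prev(6) | reversed so far: 9 -> 6 -> 46 -> 41

9 -> 6 -> 46 -> 41 -> None


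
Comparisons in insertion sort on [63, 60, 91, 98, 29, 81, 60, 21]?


Algorithm: insertion sort
Input: [63, 60, 91, 98, 29, 81, 60, 21]
Sorted: [21, 29, 60, 60, 63, 81, 91, 98]

22


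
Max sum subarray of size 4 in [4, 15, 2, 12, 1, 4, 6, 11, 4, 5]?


[0:4]: 33
[1:5]: 30
[2:6]: 19
[3:7]: 23
[4:8]: 22
[5:9]: 25
[6:10]: 26

Max: 33 at [0:4]


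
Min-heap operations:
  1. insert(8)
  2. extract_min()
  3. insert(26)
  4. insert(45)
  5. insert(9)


insert(8) -> [8]
extract_min()->8, []
insert(26) -> [26]
insert(45) -> [26, 45]
insert(9) -> [9, 45, 26]

Final heap: [9, 45, 26]


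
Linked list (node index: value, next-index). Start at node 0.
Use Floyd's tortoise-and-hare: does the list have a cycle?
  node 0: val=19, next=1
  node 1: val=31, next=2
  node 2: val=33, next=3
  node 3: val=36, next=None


Floyd's tortoise (slow, +1) and hare (fast, +2):
  init: slow=0, fast=0
  step 1: slow=1, fast=2
  step 2: fast 2->3->None, no cycle

Cycle: no


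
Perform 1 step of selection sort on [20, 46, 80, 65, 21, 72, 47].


Initial: [20, 46, 80, 65, 21, 72, 47]
Step 1: min=20 at 0
  Swap: [20, 46, 80, 65, 21, 72, 47]

After 1 step: [20, 46, 80, 65, 21, 72, 47]


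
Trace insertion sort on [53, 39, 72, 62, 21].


Initial: [53, 39, 72, 62, 21]
Insert 39: [39, 53, 72, 62, 21]
Insert 72: [39, 53, 72, 62, 21]
Insert 62: [39, 53, 62, 72, 21]
Insert 21: [21, 39, 53, 62, 72]

Sorted: [21, 39, 53, 62, 72]


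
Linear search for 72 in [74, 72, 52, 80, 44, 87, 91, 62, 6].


i=0: 74!=72
i=1: 72==72 found!

Found at 1, 2 comps


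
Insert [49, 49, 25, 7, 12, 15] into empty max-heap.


Insert 49: [49]
Insert 49: [49, 49]
Insert 25: [49, 49, 25]
Insert 7: [49, 49, 25, 7]
Insert 12: [49, 49, 25, 7, 12]
Insert 15: [49, 49, 25, 7, 12, 15]

Final heap: [49, 49, 25, 7, 12, 15]


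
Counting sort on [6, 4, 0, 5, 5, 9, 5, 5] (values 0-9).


Input: [6, 4, 0, 5, 5, 9, 5, 5]
Counts: [1, 0, 0, 0, 1, 4, 1, 0, 0, 1]

Sorted: [0, 4, 5, 5, 5, 5, 6, 9]


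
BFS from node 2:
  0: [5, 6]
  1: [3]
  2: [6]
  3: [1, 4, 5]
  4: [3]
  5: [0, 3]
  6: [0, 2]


Visit 2, enqueue [6]
Visit 6, enqueue [0]
Visit 0, enqueue [5]
Visit 5, enqueue [3]
Visit 3, enqueue [1, 4]
Visit 1, enqueue []
Visit 4, enqueue []

BFS order: [2, 6, 0, 5, 3, 1, 4]


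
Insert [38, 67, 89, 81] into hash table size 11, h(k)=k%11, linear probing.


Insert 38: h=5 -> slot 5
Insert 67: h=1 -> slot 1
Insert 89: h=1, 1 probes -> slot 2
Insert 81: h=4 -> slot 4

Table: [None, 67, 89, None, 81, 38, None, None, None, None, None]


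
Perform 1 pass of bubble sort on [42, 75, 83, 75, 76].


Initial: [42, 75, 83, 75, 76]
Pass 1: [42, 75, 75, 76, 83] (2 swaps)

After 1 pass: [42, 75, 75, 76, 83]


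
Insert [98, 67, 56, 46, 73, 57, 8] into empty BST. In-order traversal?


Insert 98: root
Insert 67: L from 98
Insert 56: L from 98 -> L from 67
Insert 46: L from 98 -> L from 67 -> L from 56
Insert 73: L from 98 -> R from 67
Insert 57: L from 98 -> L from 67 -> R from 56
Insert 8: L from 98 -> L from 67 -> L from 56 -> L from 46

In-order: [8, 46, 56, 57, 67, 73, 98]


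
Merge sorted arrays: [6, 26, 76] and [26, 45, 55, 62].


Take 6 from A
Take 26 from A
Take 26 from B
Take 45 from B
Take 55 from B
Take 62 from B

Merged: [6, 26, 26, 45, 55, 62, 76]


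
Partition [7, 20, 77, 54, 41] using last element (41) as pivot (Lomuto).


Pivot: 41
  7 <= 41: advance i (no swap)
  20 <= 41: advance i (no swap)
Place pivot at 2: [7, 20, 41, 54, 77]

Partitioned: [7, 20, 41, 54, 77]


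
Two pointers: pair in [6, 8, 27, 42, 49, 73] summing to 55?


lo=0(6)+hi=5(73)=79
lo=0(6)+hi=4(49)=55

Yes: 6+49=55


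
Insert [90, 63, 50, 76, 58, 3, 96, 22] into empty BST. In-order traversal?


Insert 90: root
Insert 63: L from 90
Insert 50: L from 90 -> L from 63
Insert 76: L from 90 -> R from 63
Insert 58: L from 90 -> L from 63 -> R from 50
Insert 3: L from 90 -> L from 63 -> L from 50
Insert 96: R from 90
Insert 22: L from 90 -> L from 63 -> L from 50 -> R from 3

In-order: [3, 22, 50, 58, 63, 76, 90, 96]


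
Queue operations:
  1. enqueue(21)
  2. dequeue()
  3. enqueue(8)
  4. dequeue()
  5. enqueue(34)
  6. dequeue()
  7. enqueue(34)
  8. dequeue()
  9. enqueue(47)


enqueue(21) -> [21]
dequeue()->21, []
enqueue(8) -> [8]
dequeue()->8, []
enqueue(34) -> [34]
dequeue()->34, []
enqueue(34) -> [34]
dequeue()->34, []
enqueue(47) -> [47]

Final queue: [47]


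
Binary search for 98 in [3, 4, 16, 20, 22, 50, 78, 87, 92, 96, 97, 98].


Step 1: lo=0, hi=11, mid=5, val=50
Step 2: lo=6, hi=11, mid=8, val=92
Step 3: lo=9, hi=11, mid=10, val=97
Step 4: lo=11, hi=11, mid=11, val=98

Found at index 11


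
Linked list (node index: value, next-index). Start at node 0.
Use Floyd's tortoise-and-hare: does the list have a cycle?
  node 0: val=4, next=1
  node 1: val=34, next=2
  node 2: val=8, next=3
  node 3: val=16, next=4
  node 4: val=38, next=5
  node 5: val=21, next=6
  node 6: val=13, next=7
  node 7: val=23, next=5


Floyd's tortoise (slow, +1) and hare (fast, +2):
  init: slow=0, fast=0
  step 1: slow=1, fast=2
  step 2: slow=2, fast=4
  step 3: slow=3, fast=6
  step 4: slow=4, fast=5
  step 5: slow=5, fast=7
  step 6: slow=6, fast=6
  slow == fast at node 6: cycle detected

Cycle: yes


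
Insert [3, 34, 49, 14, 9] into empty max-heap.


Insert 3: [3]
Insert 34: [34, 3]
Insert 49: [49, 3, 34]
Insert 14: [49, 14, 34, 3]
Insert 9: [49, 14, 34, 3, 9]

Final heap: [49, 14, 34, 3, 9]


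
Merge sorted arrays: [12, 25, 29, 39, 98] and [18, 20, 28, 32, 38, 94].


Take 12 from A
Take 18 from B
Take 20 from B
Take 25 from A
Take 28 from B
Take 29 from A
Take 32 from B
Take 38 from B
Take 39 from A
Take 94 from B

Merged: [12, 18, 20, 25, 28, 29, 32, 38, 39, 94, 98]


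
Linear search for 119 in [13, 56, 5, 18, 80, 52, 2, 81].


i=0: 13!=119
i=1: 56!=119
i=2: 5!=119
i=3: 18!=119
i=4: 80!=119
i=5: 52!=119
i=6: 2!=119
i=7: 81!=119

Not found, 8 comps


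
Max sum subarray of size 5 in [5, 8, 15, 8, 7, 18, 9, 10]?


[0:5]: 43
[1:6]: 56
[2:7]: 57
[3:8]: 52

Max: 57 at [2:7]


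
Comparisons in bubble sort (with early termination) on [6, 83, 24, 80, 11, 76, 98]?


Algorithm: bubble sort (with early termination)
Input: [6, 83, 24, 80, 11, 76, 98]
Sorted: [6, 11, 24, 76, 80, 83, 98]

18


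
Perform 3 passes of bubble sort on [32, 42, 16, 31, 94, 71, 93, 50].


Initial: [32, 42, 16, 31, 94, 71, 93, 50]
Pass 1: [32, 16, 31, 42, 71, 93, 50, 94] (5 swaps)
Pass 2: [16, 31, 32, 42, 71, 50, 93, 94] (3 swaps)
Pass 3: [16, 31, 32, 42, 50, 71, 93, 94] (1 swaps)

After 3 passes: [16, 31, 32, 42, 50, 71, 93, 94]


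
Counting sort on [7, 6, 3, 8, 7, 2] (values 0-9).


Input: [7, 6, 3, 8, 7, 2]
Counts: [0, 0, 1, 1, 0, 0, 1, 2, 1, 0]

Sorted: [2, 3, 6, 7, 7, 8]


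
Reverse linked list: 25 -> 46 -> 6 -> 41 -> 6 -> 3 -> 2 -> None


Step 1: curr=25, set curr.next=prev(None) | reversed so far: 25
Step 2: curr=46, set curr.next=prev(25) | reversed so far: 46 -> 25
Step 3: curr=6, set curr.next=prev(46) | reversed so far: 6 -> 46 -> 25
Step 4: curr=41, set curr.next=prev(6) | reversed so far: 41 -> 6 -> 46 -> 25
Step 5: curr=6, set curr.next=prev(41) | reversed so far: 6 -> 41 -> 6 -> 46 -> 25
Step 6: curr=3, set curr.next=prev(6) | reversed so far: 3 -> 6 -> 41 -> 6 -> 46 -> 25
Step 7: curr=2, set curr.next=prev(3) | reversed so far: 2 -> 3 -> 6 -> 41 -> 6 -> 46 -> 25

2 -> 3 -> 6 -> 41 -> 6 -> 46 -> 25 -> None


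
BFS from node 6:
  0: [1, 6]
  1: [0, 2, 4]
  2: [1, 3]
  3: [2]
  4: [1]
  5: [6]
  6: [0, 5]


Visit 6, enqueue [0, 5]
Visit 0, enqueue [1]
Visit 5, enqueue []
Visit 1, enqueue [2, 4]
Visit 2, enqueue [3]
Visit 4, enqueue []
Visit 3, enqueue []

BFS order: [6, 0, 5, 1, 2, 4, 3]


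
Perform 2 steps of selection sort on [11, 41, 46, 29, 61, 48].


Initial: [11, 41, 46, 29, 61, 48]
Step 1: min=11 at 0
  Swap: [11, 41, 46, 29, 61, 48]
Step 2: min=29 at 3
  Swap: [11, 29, 46, 41, 61, 48]

After 2 steps: [11, 29, 46, 41, 61, 48]


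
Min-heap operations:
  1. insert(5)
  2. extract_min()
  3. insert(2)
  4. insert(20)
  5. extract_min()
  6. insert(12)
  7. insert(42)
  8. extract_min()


insert(5) -> [5]
extract_min()->5, []
insert(2) -> [2]
insert(20) -> [2, 20]
extract_min()->2, [20]
insert(12) -> [12, 20]
insert(42) -> [12, 20, 42]
extract_min()->12, [20, 42]

Final heap: [20, 42]


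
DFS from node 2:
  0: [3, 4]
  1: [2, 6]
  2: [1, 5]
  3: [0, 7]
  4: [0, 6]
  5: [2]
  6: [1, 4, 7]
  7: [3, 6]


Visit 2, push [5, 1]
Visit 1, push [6]
Visit 6, push [7, 4]
Visit 4, push [0]
Visit 0, push [3]
Visit 3, push [7]
Visit 7, push []
Visit 5, push []

DFS order: [2, 1, 6, 4, 0, 3, 7, 5]


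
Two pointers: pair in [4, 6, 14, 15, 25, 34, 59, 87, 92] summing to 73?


lo=0(4)+hi=8(92)=96
lo=0(4)+hi=7(87)=91
lo=0(4)+hi=6(59)=63
lo=1(6)+hi=6(59)=65
lo=2(14)+hi=6(59)=73

Yes: 14+59=73


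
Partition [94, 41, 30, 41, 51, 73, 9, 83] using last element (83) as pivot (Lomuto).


Pivot: 83
  41 <= 83: swap -> [41, 94, 30, 41, 51, 73, 9, 83]
  30 <= 83: swap -> [41, 30, 94, 41, 51, 73, 9, 83]
  41 <= 83: swap -> [41, 30, 41, 94, 51, 73, 9, 83]
  51 <= 83: swap -> [41, 30, 41, 51, 94, 73, 9, 83]
  73 <= 83: swap -> [41, 30, 41, 51, 73, 94, 9, 83]
  9 <= 83: swap -> [41, 30, 41, 51, 73, 9, 94, 83]
Place pivot at 6: [41, 30, 41, 51, 73, 9, 83, 94]

Partitioned: [41, 30, 41, 51, 73, 9, 83, 94]


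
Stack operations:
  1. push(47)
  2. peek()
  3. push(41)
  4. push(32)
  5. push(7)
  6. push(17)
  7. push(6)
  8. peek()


push(47) -> [47]
peek()->47
push(41) -> [47, 41]
push(32) -> [47, 41, 32]
push(7) -> [47, 41, 32, 7]
push(17) -> [47, 41, 32, 7, 17]
push(6) -> [47, 41, 32, 7, 17, 6]
peek()->6

Final stack: [47, 41, 32, 7, 17, 6]


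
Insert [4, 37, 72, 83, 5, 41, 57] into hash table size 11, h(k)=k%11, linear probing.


Insert 4: h=4 -> slot 4
Insert 37: h=4, 1 probes -> slot 5
Insert 72: h=6 -> slot 6
Insert 83: h=6, 1 probes -> slot 7
Insert 5: h=5, 3 probes -> slot 8
Insert 41: h=8, 1 probes -> slot 9
Insert 57: h=2 -> slot 2

Table: [None, None, 57, None, 4, 37, 72, 83, 5, 41, None]


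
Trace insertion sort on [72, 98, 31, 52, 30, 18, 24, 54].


Initial: [72, 98, 31, 52, 30, 18, 24, 54]
Insert 98: [72, 98, 31, 52, 30, 18, 24, 54]
Insert 31: [31, 72, 98, 52, 30, 18, 24, 54]
Insert 52: [31, 52, 72, 98, 30, 18, 24, 54]
Insert 30: [30, 31, 52, 72, 98, 18, 24, 54]
Insert 18: [18, 30, 31, 52, 72, 98, 24, 54]
Insert 24: [18, 24, 30, 31, 52, 72, 98, 54]
Insert 54: [18, 24, 30, 31, 52, 54, 72, 98]

Sorted: [18, 24, 30, 31, 52, 54, 72, 98]


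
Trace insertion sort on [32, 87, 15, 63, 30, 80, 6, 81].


Initial: [32, 87, 15, 63, 30, 80, 6, 81]
Insert 87: [32, 87, 15, 63, 30, 80, 6, 81]
Insert 15: [15, 32, 87, 63, 30, 80, 6, 81]
Insert 63: [15, 32, 63, 87, 30, 80, 6, 81]
Insert 30: [15, 30, 32, 63, 87, 80, 6, 81]
Insert 80: [15, 30, 32, 63, 80, 87, 6, 81]
Insert 6: [6, 15, 30, 32, 63, 80, 87, 81]
Insert 81: [6, 15, 30, 32, 63, 80, 81, 87]

Sorted: [6, 15, 30, 32, 63, 80, 81, 87]


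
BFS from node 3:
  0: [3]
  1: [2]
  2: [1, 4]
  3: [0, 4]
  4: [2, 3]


Visit 3, enqueue [0, 4]
Visit 0, enqueue []
Visit 4, enqueue [2]
Visit 2, enqueue [1]
Visit 1, enqueue []

BFS order: [3, 0, 4, 2, 1]


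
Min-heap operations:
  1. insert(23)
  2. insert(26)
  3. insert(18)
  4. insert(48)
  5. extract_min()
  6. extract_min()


insert(23) -> [23]
insert(26) -> [23, 26]
insert(18) -> [18, 26, 23]
insert(48) -> [18, 26, 23, 48]
extract_min()->18, [23, 26, 48]
extract_min()->23, [26, 48]

Final heap: [26, 48]


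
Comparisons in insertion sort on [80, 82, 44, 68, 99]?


Algorithm: insertion sort
Input: [80, 82, 44, 68, 99]
Sorted: [44, 68, 80, 82, 99]

7


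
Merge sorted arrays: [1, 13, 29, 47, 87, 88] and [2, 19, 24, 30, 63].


Take 1 from A
Take 2 from B
Take 13 from A
Take 19 from B
Take 24 from B
Take 29 from A
Take 30 from B
Take 47 from A
Take 63 from B

Merged: [1, 2, 13, 19, 24, 29, 30, 47, 63, 87, 88]


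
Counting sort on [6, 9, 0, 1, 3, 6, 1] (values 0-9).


Input: [6, 9, 0, 1, 3, 6, 1]
Counts: [1, 2, 0, 1, 0, 0, 2, 0, 0, 1]

Sorted: [0, 1, 1, 3, 6, 6, 9]


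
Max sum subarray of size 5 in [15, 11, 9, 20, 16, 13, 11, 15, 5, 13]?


[0:5]: 71
[1:6]: 69
[2:7]: 69
[3:8]: 75
[4:9]: 60
[5:10]: 57

Max: 75 at [3:8]


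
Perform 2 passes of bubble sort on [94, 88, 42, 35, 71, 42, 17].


Initial: [94, 88, 42, 35, 71, 42, 17]
Pass 1: [88, 42, 35, 71, 42, 17, 94] (6 swaps)
Pass 2: [42, 35, 71, 42, 17, 88, 94] (5 swaps)

After 2 passes: [42, 35, 71, 42, 17, 88, 94]


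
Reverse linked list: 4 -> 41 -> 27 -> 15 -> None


Step 1: curr=4, set curr.next=prev(None) | reversed so far: 4
Step 2: curr=41, set curr.next=prev(4) | reversed so far: 41 -> 4
Step 3: curr=27, set curr.next=prev(41) | reversed so far: 27 -> 41 -> 4
Step 4: curr=15, set curr.next=prev(27) | reversed so far: 15 -> 27 -> 41 -> 4

15 -> 27 -> 41 -> 4 -> None


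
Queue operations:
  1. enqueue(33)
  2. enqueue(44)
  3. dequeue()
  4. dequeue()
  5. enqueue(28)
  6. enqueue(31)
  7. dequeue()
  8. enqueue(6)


enqueue(33) -> [33]
enqueue(44) -> [33, 44]
dequeue()->33, [44]
dequeue()->44, []
enqueue(28) -> [28]
enqueue(31) -> [28, 31]
dequeue()->28, [31]
enqueue(6) -> [31, 6]

Final queue: [31, 6]


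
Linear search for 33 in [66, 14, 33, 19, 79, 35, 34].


i=0: 66!=33
i=1: 14!=33
i=2: 33==33 found!

Found at 2, 3 comps


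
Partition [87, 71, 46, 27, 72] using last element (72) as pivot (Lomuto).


Pivot: 72
  71 <= 72: swap -> [71, 87, 46, 27, 72]
  46 <= 72: swap -> [71, 46, 87, 27, 72]
  27 <= 72: swap -> [71, 46, 27, 87, 72]
Place pivot at 3: [71, 46, 27, 72, 87]

Partitioned: [71, 46, 27, 72, 87]


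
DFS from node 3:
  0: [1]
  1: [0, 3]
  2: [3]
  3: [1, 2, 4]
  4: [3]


Visit 3, push [4, 2, 1]
Visit 1, push [0]
Visit 0, push []
Visit 2, push []
Visit 4, push []

DFS order: [3, 1, 0, 2, 4]


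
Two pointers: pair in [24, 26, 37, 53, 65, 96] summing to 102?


lo=0(24)+hi=5(96)=120
lo=0(24)+hi=4(65)=89
lo=1(26)+hi=4(65)=91
lo=2(37)+hi=4(65)=102

Yes: 37+65=102


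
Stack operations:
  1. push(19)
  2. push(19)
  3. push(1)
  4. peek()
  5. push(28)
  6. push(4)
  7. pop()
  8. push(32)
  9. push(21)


push(19) -> [19]
push(19) -> [19, 19]
push(1) -> [19, 19, 1]
peek()->1
push(28) -> [19, 19, 1, 28]
push(4) -> [19, 19, 1, 28, 4]
pop()->4, [19, 19, 1, 28]
push(32) -> [19, 19, 1, 28, 32]
push(21) -> [19, 19, 1, 28, 32, 21]

Final stack: [19, 19, 1, 28, 32, 21]


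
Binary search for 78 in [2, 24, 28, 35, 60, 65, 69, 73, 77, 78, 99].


Step 1: lo=0, hi=10, mid=5, val=65
Step 2: lo=6, hi=10, mid=8, val=77
Step 3: lo=9, hi=10, mid=9, val=78

Found at index 9


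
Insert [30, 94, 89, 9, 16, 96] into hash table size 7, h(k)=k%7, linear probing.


Insert 30: h=2 -> slot 2
Insert 94: h=3 -> slot 3
Insert 89: h=5 -> slot 5
Insert 9: h=2, 2 probes -> slot 4
Insert 16: h=2, 4 probes -> slot 6
Insert 96: h=5, 2 probes -> slot 0

Table: [96, None, 30, 94, 9, 89, 16]


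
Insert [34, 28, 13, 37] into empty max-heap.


Insert 34: [34]
Insert 28: [34, 28]
Insert 13: [34, 28, 13]
Insert 37: [37, 34, 13, 28]

Final heap: [37, 34, 13, 28]


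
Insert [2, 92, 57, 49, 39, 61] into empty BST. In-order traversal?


Insert 2: root
Insert 92: R from 2
Insert 57: R from 2 -> L from 92
Insert 49: R from 2 -> L from 92 -> L from 57
Insert 39: R from 2 -> L from 92 -> L from 57 -> L from 49
Insert 61: R from 2 -> L from 92 -> R from 57

In-order: [2, 39, 49, 57, 61, 92]


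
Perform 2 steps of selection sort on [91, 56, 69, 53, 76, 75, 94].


Initial: [91, 56, 69, 53, 76, 75, 94]
Step 1: min=53 at 3
  Swap: [53, 56, 69, 91, 76, 75, 94]
Step 2: min=56 at 1
  Swap: [53, 56, 69, 91, 76, 75, 94]

After 2 steps: [53, 56, 69, 91, 76, 75, 94]


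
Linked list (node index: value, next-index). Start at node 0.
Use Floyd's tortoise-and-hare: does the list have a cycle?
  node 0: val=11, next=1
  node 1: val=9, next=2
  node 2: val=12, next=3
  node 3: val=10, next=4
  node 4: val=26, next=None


Floyd's tortoise (slow, +1) and hare (fast, +2):
  init: slow=0, fast=0
  step 1: slow=1, fast=2
  step 2: slow=2, fast=4
  step 3: fast -> None, no cycle

Cycle: no


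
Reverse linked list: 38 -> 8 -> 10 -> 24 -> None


Step 1: curr=38, set curr.next=prev(None) | reversed so far: 38
Step 2: curr=8, set curr.next=prev(38) | reversed so far: 8 -> 38
Step 3: curr=10, set curr.next=prev(8) | reversed so far: 10 -> 8 -> 38
Step 4: curr=24, set curr.next=prev(10) | reversed so far: 24 -> 10 -> 8 -> 38

24 -> 10 -> 8 -> 38 -> None


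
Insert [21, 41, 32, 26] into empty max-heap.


Insert 21: [21]
Insert 41: [41, 21]
Insert 32: [41, 21, 32]
Insert 26: [41, 26, 32, 21]

Final heap: [41, 26, 32, 21]


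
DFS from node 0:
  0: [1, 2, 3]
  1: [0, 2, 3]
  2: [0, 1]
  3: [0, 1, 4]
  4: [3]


Visit 0, push [3, 2, 1]
Visit 1, push [3, 2]
Visit 2, push []
Visit 3, push [4]
Visit 4, push []

DFS order: [0, 1, 2, 3, 4]


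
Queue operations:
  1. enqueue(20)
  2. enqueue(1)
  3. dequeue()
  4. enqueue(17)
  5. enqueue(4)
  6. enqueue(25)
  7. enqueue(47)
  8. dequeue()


enqueue(20) -> [20]
enqueue(1) -> [20, 1]
dequeue()->20, [1]
enqueue(17) -> [1, 17]
enqueue(4) -> [1, 17, 4]
enqueue(25) -> [1, 17, 4, 25]
enqueue(47) -> [1, 17, 4, 25, 47]
dequeue()->1, [17, 4, 25, 47]

Final queue: [17, 4, 25, 47]


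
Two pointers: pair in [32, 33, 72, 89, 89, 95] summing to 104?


lo=0(32)+hi=5(95)=127
lo=0(32)+hi=4(89)=121
lo=0(32)+hi=3(89)=121
lo=0(32)+hi=2(72)=104

Yes: 32+72=104


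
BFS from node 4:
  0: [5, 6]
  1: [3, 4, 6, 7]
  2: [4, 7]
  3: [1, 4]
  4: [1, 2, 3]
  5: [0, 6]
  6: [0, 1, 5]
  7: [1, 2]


Visit 4, enqueue [1, 2, 3]
Visit 1, enqueue [6, 7]
Visit 2, enqueue []
Visit 3, enqueue []
Visit 6, enqueue [0, 5]
Visit 7, enqueue []
Visit 0, enqueue []
Visit 5, enqueue []

BFS order: [4, 1, 2, 3, 6, 7, 0, 5]


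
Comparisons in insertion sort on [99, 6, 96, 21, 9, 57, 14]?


Algorithm: insertion sort
Input: [99, 6, 96, 21, 9, 57, 14]
Sorted: [6, 9, 14, 21, 57, 96, 99]

18


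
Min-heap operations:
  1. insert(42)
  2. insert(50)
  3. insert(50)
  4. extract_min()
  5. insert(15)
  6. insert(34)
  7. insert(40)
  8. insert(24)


insert(42) -> [42]
insert(50) -> [42, 50]
insert(50) -> [42, 50, 50]
extract_min()->42, [50, 50]
insert(15) -> [15, 50, 50]
insert(34) -> [15, 34, 50, 50]
insert(40) -> [15, 34, 50, 50, 40]
insert(24) -> [15, 34, 24, 50, 40, 50]

Final heap: [15, 34, 24, 50, 40, 50]


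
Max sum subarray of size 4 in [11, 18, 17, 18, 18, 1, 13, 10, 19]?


[0:4]: 64
[1:5]: 71
[2:6]: 54
[3:7]: 50
[4:8]: 42
[5:9]: 43

Max: 71 at [1:5]


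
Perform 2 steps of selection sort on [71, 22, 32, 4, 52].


Initial: [71, 22, 32, 4, 52]
Step 1: min=4 at 3
  Swap: [4, 22, 32, 71, 52]
Step 2: min=22 at 1
  Swap: [4, 22, 32, 71, 52]

After 2 steps: [4, 22, 32, 71, 52]


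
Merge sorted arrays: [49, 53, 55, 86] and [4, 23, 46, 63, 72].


Take 4 from B
Take 23 from B
Take 46 from B
Take 49 from A
Take 53 from A
Take 55 from A
Take 63 from B
Take 72 from B

Merged: [4, 23, 46, 49, 53, 55, 63, 72, 86]


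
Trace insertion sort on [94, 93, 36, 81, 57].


Initial: [94, 93, 36, 81, 57]
Insert 93: [93, 94, 36, 81, 57]
Insert 36: [36, 93, 94, 81, 57]
Insert 81: [36, 81, 93, 94, 57]
Insert 57: [36, 57, 81, 93, 94]

Sorted: [36, 57, 81, 93, 94]


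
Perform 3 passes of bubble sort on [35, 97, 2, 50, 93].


Initial: [35, 97, 2, 50, 93]
Pass 1: [35, 2, 50, 93, 97] (3 swaps)
Pass 2: [2, 35, 50, 93, 97] (1 swaps)
Pass 3: [2, 35, 50, 93, 97] (0 swaps)

After 3 passes: [2, 35, 50, 93, 97]


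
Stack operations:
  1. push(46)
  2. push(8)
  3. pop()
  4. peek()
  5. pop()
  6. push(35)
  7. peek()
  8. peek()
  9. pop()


push(46) -> [46]
push(8) -> [46, 8]
pop()->8, [46]
peek()->46
pop()->46, []
push(35) -> [35]
peek()->35
peek()->35
pop()->35, []

Final stack: []


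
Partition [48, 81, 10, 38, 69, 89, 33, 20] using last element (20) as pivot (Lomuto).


Pivot: 20
  10 <= 20: swap -> [10, 81, 48, 38, 69, 89, 33, 20]
Place pivot at 1: [10, 20, 48, 38, 69, 89, 33, 81]

Partitioned: [10, 20, 48, 38, 69, 89, 33, 81]


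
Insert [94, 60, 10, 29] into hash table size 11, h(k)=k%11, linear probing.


Insert 94: h=6 -> slot 6
Insert 60: h=5 -> slot 5
Insert 10: h=10 -> slot 10
Insert 29: h=7 -> slot 7

Table: [None, None, None, None, None, 60, 94, 29, None, None, 10]


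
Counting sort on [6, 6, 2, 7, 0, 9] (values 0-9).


Input: [6, 6, 2, 7, 0, 9]
Counts: [1, 0, 1, 0, 0, 0, 2, 1, 0, 1]

Sorted: [0, 2, 6, 6, 7, 9]


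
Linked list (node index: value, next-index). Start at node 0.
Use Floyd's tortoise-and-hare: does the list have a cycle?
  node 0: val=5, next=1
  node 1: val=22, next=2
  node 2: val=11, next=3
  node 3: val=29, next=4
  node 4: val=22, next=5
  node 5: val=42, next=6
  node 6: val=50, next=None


Floyd's tortoise (slow, +1) and hare (fast, +2):
  init: slow=0, fast=0
  step 1: slow=1, fast=2
  step 2: slow=2, fast=4
  step 3: slow=3, fast=6
  step 4: fast -> None, no cycle

Cycle: no
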